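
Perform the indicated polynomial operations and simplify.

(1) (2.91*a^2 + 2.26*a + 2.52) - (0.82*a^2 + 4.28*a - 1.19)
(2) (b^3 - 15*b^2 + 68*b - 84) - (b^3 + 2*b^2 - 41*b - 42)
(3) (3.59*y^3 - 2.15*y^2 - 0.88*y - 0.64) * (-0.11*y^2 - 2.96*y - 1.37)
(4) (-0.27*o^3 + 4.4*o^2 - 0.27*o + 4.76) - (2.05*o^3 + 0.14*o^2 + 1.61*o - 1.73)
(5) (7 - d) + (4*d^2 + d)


(1) = 2.09*a^2 - 2.02*a + 3.71
(2) = -17*b^2 + 109*b - 42
(3) = -0.3949*y^5 - 10.3899*y^4 + 1.5425*y^3 + 5.6207*y^2 + 3.1*y + 0.8768
(4) = -2.32*o^3 + 4.26*o^2 - 1.88*o + 6.49
(5) = 4*d^2 + 7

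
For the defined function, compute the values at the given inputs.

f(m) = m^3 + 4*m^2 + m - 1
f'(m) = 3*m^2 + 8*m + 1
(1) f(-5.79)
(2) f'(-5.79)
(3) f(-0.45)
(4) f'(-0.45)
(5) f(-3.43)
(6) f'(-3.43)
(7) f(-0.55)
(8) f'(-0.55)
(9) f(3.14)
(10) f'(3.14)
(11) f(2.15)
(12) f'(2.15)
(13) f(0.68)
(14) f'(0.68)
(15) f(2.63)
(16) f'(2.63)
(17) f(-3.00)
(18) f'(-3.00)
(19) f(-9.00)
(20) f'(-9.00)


(1) = -66.80
(2) = 55.25
(3) = -0.73
(4) = -1.99
(5) = 2.28
(6) = 8.85
(7) = -0.51
(8) = -2.49
(9) = 72.54
(10) = 55.70
(11) = 29.58
(12) = 32.07
(13) = 1.84
(14) = 7.83
(15) = 47.49
(16) = 42.79
(17) = 5.00
(18) = 4.00
(19) = -415.00
(20) = 172.00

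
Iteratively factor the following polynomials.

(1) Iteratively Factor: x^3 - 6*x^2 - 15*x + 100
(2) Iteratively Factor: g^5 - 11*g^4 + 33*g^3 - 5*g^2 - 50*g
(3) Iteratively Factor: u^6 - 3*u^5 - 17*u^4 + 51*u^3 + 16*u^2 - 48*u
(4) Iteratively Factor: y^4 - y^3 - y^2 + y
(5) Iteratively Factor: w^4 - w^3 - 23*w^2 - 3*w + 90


(1) = (x + 4)*(x^2 - 10*x + 25) = (x - 5)*(x + 4)*(x - 5)
(2) = (g - 2)*(g^4 - 9*g^3 + 15*g^2 + 25*g) = (g - 5)*(g - 2)*(g^3 - 4*g^2 - 5*g) = (g - 5)^2*(g - 2)*(g^2 + g) = (g - 5)^2*(g - 2)*(g + 1)*(g)
(3) = (u + 4)*(u^5 - 7*u^4 + 11*u^3 + 7*u^2 - 12*u) = (u - 3)*(u + 4)*(u^4 - 4*u^3 - u^2 + 4*u) = (u - 3)*(u + 1)*(u + 4)*(u^3 - 5*u^2 + 4*u) = (u - 4)*(u - 3)*(u + 1)*(u + 4)*(u^2 - u) = u*(u - 4)*(u - 3)*(u + 1)*(u + 4)*(u - 1)
(4) = (y - 1)*(y^3 - y) = (y - 1)^2*(y^2 + y) = y*(y - 1)^2*(y + 1)
(5) = (w - 5)*(w^3 + 4*w^2 - 3*w - 18) = (w - 5)*(w + 3)*(w^2 + w - 6) = (w - 5)*(w + 3)^2*(w - 2)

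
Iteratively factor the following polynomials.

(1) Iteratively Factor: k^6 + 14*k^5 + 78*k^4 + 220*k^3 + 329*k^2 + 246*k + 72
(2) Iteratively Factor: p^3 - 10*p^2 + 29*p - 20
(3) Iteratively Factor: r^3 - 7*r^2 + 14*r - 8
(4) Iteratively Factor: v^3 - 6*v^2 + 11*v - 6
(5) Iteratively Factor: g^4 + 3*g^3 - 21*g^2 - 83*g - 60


(1) = (k + 4)*(k^5 + 10*k^4 + 38*k^3 + 68*k^2 + 57*k + 18) = (k + 2)*(k + 4)*(k^4 + 8*k^3 + 22*k^2 + 24*k + 9) = (k + 1)*(k + 2)*(k + 4)*(k^3 + 7*k^2 + 15*k + 9) = (k + 1)^2*(k + 2)*(k + 4)*(k^2 + 6*k + 9) = (k + 1)^2*(k + 2)*(k + 3)*(k + 4)*(k + 3)
(2) = (p - 1)*(p^2 - 9*p + 20) = (p - 4)*(p - 1)*(p - 5)
(3) = (r - 2)*(r^2 - 5*r + 4) = (r - 2)*(r - 1)*(r - 4)
(4) = (v - 1)*(v^2 - 5*v + 6) = (v - 3)*(v - 1)*(v - 2)
(5) = (g + 1)*(g^3 + 2*g^2 - 23*g - 60) = (g + 1)*(g + 4)*(g^2 - 2*g - 15) = (g + 1)*(g + 3)*(g + 4)*(g - 5)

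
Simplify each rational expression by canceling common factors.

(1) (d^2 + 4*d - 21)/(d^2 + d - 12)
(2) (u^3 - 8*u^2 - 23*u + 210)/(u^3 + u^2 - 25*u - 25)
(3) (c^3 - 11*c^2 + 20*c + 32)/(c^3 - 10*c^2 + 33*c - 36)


(1) = (d + 7)/(d + 4)
(2) = (u^2 - 13*u + 42)/(u^2 - 4*u - 5)
(3) = (c^2 - 7*c - 8)/(c^2 - 6*c + 9)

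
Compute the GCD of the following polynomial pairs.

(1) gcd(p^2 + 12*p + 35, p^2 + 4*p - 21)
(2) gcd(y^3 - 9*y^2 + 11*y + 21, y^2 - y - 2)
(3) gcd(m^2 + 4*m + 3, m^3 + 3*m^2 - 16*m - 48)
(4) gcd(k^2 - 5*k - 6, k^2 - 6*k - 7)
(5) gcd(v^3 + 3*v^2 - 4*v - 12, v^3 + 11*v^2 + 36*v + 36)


(1) = gcd((p + 5)*(p + 7), (p - 3)*(p + 7)) = p + 7
(2) = gcd((y - 7)*(y - 3)*(y + 1), (y - 2)*(y + 1)) = y + 1
(3) = m + 3
(4) = gcd((k - 6)*(k + 1), (k - 7)*(k + 1)) = k + 1
(5) = v^2 + 5*v + 6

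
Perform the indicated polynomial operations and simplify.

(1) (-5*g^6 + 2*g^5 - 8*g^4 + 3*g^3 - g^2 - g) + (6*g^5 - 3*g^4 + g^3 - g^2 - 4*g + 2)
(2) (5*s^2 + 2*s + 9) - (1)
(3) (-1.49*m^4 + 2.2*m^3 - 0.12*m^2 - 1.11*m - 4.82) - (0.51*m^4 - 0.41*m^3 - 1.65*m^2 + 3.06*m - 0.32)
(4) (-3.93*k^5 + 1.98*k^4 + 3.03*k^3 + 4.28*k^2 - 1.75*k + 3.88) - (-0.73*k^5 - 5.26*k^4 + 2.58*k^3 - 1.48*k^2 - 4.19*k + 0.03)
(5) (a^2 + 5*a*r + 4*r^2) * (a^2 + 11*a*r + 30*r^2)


(1) = -5*g^6 + 8*g^5 - 11*g^4 + 4*g^3 - 2*g^2 - 5*g + 2
(2) = 5*s^2 + 2*s + 8
(3) = -2.0*m^4 + 2.61*m^3 + 1.53*m^2 - 4.17*m - 4.5
(4) = -3.2*k^5 + 7.24*k^4 + 0.45*k^3 + 5.76*k^2 + 2.44*k + 3.85
(5) = a^4 + 16*a^3*r + 89*a^2*r^2 + 194*a*r^3 + 120*r^4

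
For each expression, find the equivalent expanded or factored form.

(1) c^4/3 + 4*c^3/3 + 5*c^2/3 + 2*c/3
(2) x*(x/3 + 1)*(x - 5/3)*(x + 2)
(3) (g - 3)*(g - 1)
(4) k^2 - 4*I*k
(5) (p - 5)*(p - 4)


(1) = c*(c/3 + 1/3)*(c + 1)*(c + 2)
(2) = x^4/3 + 10*x^3/9 - 7*x^2/9 - 10*x/3
(3) = g^2 - 4*g + 3
(4) = k*(k - 4*I)
(5) = p^2 - 9*p + 20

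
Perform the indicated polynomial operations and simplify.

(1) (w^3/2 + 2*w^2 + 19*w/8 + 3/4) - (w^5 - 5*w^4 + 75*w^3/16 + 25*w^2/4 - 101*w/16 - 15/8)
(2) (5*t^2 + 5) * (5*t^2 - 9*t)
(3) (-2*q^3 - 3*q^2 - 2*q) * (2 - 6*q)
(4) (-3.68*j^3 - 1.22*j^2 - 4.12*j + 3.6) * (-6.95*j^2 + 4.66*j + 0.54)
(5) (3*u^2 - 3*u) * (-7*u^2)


(1) = -w^5 + 5*w^4 - 67*w^3/16 - 17*w^2/4 + 139*w/16 + 21/8
(2) = 25*t^4 - 45*t^3 + 25*t^2 - 45*t
(3) = 12*q^4 + 14*q^3 + 6*q^2 - 4*q
(4) = 25.576*j^5 - 8.6698*j^4 + 20.9616*j^3 - 44.878*j^2 + 14.5512*j + 1.944
(5) = -21*u^4 + 21*u^3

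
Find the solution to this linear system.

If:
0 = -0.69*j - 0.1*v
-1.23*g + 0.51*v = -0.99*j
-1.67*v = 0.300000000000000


Then:
g = -0.05
j = 0.03
v = -0.18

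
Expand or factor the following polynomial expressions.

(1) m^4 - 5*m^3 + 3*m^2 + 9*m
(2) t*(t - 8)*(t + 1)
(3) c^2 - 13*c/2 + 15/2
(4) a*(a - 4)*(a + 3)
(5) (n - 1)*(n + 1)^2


(1) = m*(m - 3)^2*(m + 1)
(2) = t^3 - 7*t^2 - 8*t
(3) = (c - 5)*(c - 3/2)
(4) = a^3 - a^2 - 12*a
(5) = n^3 + n^2 - n - 1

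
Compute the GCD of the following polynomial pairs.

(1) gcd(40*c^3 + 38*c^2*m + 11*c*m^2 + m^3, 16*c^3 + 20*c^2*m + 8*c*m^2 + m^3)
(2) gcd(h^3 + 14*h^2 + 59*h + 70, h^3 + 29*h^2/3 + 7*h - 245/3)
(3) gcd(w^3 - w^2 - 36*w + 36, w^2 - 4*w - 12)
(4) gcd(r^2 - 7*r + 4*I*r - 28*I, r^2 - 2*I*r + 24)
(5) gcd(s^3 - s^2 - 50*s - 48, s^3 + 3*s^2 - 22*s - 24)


(1) = 8*c^2 + 6*c*m + m^2
(2) = h^2 + 12*h + 35
(3) = w - 6
(4) = gcd((r - 7)*(r + 4*I), (r - 6*I)*(r + 4*I)) = r + 4*I
(5) = gcd((s - 8)*(s + 1)*(s + 6), (s - 4)*(s + 1)*(s + 6)) = s^2 + 7*s + 6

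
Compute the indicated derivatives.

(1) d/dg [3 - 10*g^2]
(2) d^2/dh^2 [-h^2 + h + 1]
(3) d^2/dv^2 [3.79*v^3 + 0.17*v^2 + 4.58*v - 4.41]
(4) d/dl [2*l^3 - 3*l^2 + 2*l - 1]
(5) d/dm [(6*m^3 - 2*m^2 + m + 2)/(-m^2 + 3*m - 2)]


(1) = -20*g
(2) = -2
(3) = 22.74*v + 0.34
(4) = 6*l^2 - 6*l + 2
(5) = (-6*m^4 + 36*m^3 - 41*m^2 + 12*m - 8)/(m^4 - 6*m^3 + 13*m^2 - 12*m + 4)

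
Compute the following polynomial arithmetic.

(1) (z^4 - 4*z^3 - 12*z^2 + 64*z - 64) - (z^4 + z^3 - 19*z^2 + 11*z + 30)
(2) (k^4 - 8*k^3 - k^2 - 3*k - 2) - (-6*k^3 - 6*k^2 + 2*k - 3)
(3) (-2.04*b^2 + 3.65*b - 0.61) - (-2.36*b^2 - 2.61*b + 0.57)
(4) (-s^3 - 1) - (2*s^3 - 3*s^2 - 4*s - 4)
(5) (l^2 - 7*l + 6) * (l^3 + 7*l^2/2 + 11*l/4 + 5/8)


(1) = -5*z^3 + 7*z^2 + 53*z - 94
(2) = k^4 - 2*k^3 + 5*k^2 - 5*k + 1
(3) = 0.32*b^2 + 6.26*b - 1.18
(4) = -3*s^3 + 3*s^2 + 4*s + 3
(5) = l^5 - 7*l^4/2 - 63*l^3/4 + 19*l^2/8 + 97*l/8 + 15/4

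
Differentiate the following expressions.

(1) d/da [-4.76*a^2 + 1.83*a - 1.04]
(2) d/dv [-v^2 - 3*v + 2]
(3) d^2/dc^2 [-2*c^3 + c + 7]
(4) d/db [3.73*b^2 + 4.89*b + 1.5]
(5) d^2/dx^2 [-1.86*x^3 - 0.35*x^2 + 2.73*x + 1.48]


(1) = 1.83 - 9.52*a
(2) = -2*v - 3
(3) = -12*c
(4) = 7.46*b + 4.89
(5) = -11.16*x - 0.7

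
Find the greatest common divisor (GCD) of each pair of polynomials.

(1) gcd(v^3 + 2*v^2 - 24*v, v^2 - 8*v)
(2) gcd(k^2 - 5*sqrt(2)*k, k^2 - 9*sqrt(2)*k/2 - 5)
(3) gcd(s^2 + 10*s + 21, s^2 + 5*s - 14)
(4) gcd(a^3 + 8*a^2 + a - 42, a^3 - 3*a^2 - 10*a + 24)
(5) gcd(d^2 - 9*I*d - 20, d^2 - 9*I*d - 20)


(1) = gcd(v*(v - 4)*(v + 6), v*(v - 8)) = v
(2) = gcd(k*(k - 5*sqrt(2)), (k - 5*sqrt(2))*(k + sqrt(2)/2)) = k - 5*sqrt(2)
(3) = gcd((s + 3)*(s + 7), (s - 2)*(s + 7)) = s + 7
(4) = a^2 + a - 6
(5) = d^2 - 9*I*d - 20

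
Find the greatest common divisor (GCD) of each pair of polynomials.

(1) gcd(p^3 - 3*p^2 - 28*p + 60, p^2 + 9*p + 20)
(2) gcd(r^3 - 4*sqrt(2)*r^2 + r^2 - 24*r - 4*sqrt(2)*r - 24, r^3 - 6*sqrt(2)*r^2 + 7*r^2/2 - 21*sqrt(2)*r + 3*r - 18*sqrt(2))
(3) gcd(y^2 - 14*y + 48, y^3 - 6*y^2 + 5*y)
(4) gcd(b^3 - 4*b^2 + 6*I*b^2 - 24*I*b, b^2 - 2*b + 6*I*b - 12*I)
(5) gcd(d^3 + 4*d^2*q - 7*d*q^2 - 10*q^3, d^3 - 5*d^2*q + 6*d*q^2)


(1) = gcd((p - 6)*(p - 2)*(p + 5), (p + 4)*(p + 5)) = p + 5
(2) = r - 6*sqrt(2)
(3) = gcd((y - 8)*(y - 6), y*(y - 5)*(y - 1)) = 1
(4) = b + 6*I
(5) = -d + 2*q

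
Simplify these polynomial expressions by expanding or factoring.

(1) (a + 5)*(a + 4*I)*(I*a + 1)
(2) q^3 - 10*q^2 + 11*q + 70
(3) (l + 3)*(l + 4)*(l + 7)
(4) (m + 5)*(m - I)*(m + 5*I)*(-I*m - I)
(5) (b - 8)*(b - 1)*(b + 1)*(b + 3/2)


(1) = I*a^3 - 3*a^2 + 5*I*a^2 - 15*a + 4*I*a + 20*I
(2) = (q - 7)*(q - 5)*(q + 2)
(3) = l^3 + 14*l^2 + 61*l + 84
(4) = -I*m^4 + 4*m^3 - 6*I*m^3 + 24*m^2 - 10*I*m^2 + 20*m - 30*I*m - 25*I
(5) = b^4 - 13*b^3/2 - 13*b^2 + 13*b/2 + 12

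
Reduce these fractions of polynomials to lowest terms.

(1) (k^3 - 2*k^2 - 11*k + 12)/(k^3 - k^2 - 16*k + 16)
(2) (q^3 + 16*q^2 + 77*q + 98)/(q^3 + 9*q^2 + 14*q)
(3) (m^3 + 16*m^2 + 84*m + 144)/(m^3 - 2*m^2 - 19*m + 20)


(1) = (k + 3)/(k + 4)
(2) = (q + 7)/q
(3) = (m^2 + 12*m + 36)/(m^2 - 6*m + 5)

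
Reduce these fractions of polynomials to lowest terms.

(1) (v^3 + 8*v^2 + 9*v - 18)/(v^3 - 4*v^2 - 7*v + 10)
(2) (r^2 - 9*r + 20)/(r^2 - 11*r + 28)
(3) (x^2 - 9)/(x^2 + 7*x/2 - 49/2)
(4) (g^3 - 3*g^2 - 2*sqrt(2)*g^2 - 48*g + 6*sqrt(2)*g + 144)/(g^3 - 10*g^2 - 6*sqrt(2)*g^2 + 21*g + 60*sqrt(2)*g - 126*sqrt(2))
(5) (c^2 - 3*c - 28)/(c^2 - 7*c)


(1) = (v^2 + 9*v + 18)/(v^2 - 3*v - 10)
(2) = (r - 5)/(r - 7)
(3) = (2*x^2 - 18)/(2*x^2 + 7*x - 49)
(4) = (g + 4*sqrt(2))/(g - 7)
(5) = (c + 4)/c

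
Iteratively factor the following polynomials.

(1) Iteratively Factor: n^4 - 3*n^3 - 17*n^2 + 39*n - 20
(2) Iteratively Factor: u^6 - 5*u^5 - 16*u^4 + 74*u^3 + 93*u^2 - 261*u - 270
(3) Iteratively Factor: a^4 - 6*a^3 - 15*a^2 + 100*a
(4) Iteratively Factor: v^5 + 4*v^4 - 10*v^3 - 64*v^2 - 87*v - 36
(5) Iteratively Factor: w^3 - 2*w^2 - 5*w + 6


(1) = (n - 1)*(n^3 - 2*n^2 - 19*n + 20) = (n - 1)*(n + 4)*(n^2 - 6*n + 5) = (n - 1)^2*(n + 4)*(n - 5)
(2) = (u - 5)*(u^5 - 16*u^3 - 6*u^2 + 63*u + 54) = (u - 5)*(u + 1)*(u^4 - u^3 - 15*u^2 + 9*u + 54) = (u - 5)*(u - 3)*(u + 1)*(u^3 + 2*u^2 - 9*u - 18) = (u - 5)*(u - 3)*(u + 1)*(u + 2)*(u^2 - 9) = (u - 5)*(u - 3)*(u + 1)*(u + 2)*(u + 3)*(u - 3)
(3) = (a)*(a^3 - 6*a^2 - 15*a + 100) = a*(a + 4)*(a^2 - 10*a + 25) = a*(a - 5)*(a + 4)*(a - 5)
(4) = (v + 3)*(v^4 + v^3 - 13*v^2 - 25*v - 12) = (v - 4)*(v + 3)*(v^3 + 5*v^2 + 7*v + 3) = (v - 4)*(v + 3)^2*(v^2 + 2*v + 1) = (v - 4)*(v + 1)*(v + 3)^2*(v + 1)
(5) = (w - 3)*(w^2 + w - 2) = (w - 3)*(w - 1)*(w + 2)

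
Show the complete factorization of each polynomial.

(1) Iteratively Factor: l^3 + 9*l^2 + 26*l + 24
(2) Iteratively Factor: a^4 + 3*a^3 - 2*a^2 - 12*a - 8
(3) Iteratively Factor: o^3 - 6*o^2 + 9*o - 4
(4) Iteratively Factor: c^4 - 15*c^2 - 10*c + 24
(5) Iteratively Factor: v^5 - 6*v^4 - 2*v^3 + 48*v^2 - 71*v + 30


(1) = (l + 2)*(l^2 + 7*l + 12) = (l + 2)*(l + 3)*(l + 4)
(2) = (a + 2)*(a^3 + a^2 - 4*a - 4) = (a + 1)*(a + 2)*(a^2 - 4) = (a + 1)*(a + 2)^2*(a - 2)
(3) = (o - 1)*(o^2 - 5*o + 4) = (o - 1)^2*(o - 4)
(4) = (c + 3)*(c^3 - 3*c^2 - 6*c + 8) = (c - 4)*(c + 3)*(c^2 + c - 2) = (c - 4)*(c + 2)*(c + 3)*(c - 1)
(5) = (v + 3)*(v^4 - 9*v^3 + 25*v^2 - 27*v + 10) = (v - 2)*(v + 3)*(v^3 - 7*v^2 + 11*v - 5) = (v - 5)*(v - 2)*(v + 3)*(v^2 - 2*v + 1) = (v - 5)*(v - 2)*(v - 1)*(v + 3)*(v - 1)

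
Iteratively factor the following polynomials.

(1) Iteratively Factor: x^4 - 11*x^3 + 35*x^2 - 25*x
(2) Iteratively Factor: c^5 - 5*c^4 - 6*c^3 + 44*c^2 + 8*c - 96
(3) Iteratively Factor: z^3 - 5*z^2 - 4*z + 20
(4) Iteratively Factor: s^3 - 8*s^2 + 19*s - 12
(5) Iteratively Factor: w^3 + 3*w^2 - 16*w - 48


(1) = (x - 1)*(x^3 - 10*x^2 + 25*x) = (x - 5)*(x - 1)*(x^2 - 5*x) = (x - 5)^2*(x - 1)*(x)
(2) = (c - 2)*(c^4 - 3*c^3 - 12*c^2 + 20*c + 48) = (c - 2)*(c + 2)*(c^3 - 5*c^2 - 2*c + 24) = (c - 3)*(c - 2)*(c + 2)*(c^2 - 2*c - 8) = (c - 3)*(c - 2)*(c + 2)^2*(c - 4)
(3) = (z - 2)*(z^2 - 3*z - 10) = (z - 5)*(z - 2)*(z + 2)
(4) = (s - 1)*(s^2 - 7*s + 12) = (s - 4)*(s - 1)*(s - 3)
(5) = (w + 3)*(w^2 - 16) = (w + 3)*(w + 4)*(w - 4)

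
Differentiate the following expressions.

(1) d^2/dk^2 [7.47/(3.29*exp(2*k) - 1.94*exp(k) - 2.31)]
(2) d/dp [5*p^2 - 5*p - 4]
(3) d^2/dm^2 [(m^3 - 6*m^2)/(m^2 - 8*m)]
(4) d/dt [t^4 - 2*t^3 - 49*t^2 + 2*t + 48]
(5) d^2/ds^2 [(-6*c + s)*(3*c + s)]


(1) = ((14.4918 - 98.3052*exp(k))*(-3.29*exp(2*k) + 1.94*exp(k) + 2.31) - 7.47*(6.58*exp(k) - 1.94)*(13.16*exp(k) - 3.88)*exp(k))*exp(k)/(-3.29*exp(2*k) + 1.94*exp(k) + 2.31)^3
(2) = 10*p - 5
(3) = 32/(m^3 - 24*m^2 + 192*m - 512)
(4) = 4*t^3 - 6*t^2 - 98*t + 2
(5) = 2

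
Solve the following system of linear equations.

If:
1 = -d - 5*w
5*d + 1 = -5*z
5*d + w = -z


Then:
d = 2/19
w = -21/95
z = -29/95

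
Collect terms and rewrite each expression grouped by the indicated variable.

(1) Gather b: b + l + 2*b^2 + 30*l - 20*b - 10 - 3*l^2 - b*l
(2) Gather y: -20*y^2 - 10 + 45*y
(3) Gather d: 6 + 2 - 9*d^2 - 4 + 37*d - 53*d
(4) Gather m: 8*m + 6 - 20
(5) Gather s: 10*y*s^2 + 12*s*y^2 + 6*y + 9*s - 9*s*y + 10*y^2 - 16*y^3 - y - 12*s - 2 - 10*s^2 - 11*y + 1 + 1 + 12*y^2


(1) = 2*b^2 + b*(-l - 19) - 3*l^2 + 31*l - 10
(2) = -20*y^2 + 45*y - 10
(3) = -9*d^2 - 16*d + 4
(4) = 8*m - 14
(5) = s^2*(10*y - 10) + s*(12*y^2 - 9*y - 3) - 16*y^3 + 22*y^2 - 6*y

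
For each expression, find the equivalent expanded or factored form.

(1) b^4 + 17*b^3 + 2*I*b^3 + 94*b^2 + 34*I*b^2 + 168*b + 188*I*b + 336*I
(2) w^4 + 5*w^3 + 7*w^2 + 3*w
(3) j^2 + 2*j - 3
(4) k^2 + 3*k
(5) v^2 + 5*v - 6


(1) = (b + 4)*(b + 6)*(b + 7)*(b + 2*I)
(2) = w*(w + 1)^2*(w + 3)
(3) = (j - 1)*(j + 3)
(4) = k*(k + 3)
(5) = (v - 1)*(v + 6)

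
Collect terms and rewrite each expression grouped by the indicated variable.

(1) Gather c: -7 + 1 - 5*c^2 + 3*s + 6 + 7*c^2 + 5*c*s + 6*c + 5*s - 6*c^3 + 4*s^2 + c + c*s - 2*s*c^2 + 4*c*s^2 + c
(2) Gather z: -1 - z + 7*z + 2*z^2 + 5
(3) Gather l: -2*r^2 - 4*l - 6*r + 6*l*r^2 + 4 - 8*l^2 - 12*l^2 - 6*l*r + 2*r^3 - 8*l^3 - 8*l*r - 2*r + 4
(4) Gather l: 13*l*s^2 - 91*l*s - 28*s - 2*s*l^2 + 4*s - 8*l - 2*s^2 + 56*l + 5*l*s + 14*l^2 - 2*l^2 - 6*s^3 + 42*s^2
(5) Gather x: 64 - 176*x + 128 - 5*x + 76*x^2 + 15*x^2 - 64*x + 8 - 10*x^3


(1) = -6*c^3 + c^2*(2 - 2*s) + c*(4*s^2 + 6*s + 8) + 4*s^2 + 8*s
(2) = 2*z^2 + 6*z + 4
(3) = -8*l^3 - 20*l^2 + l*(6*r^2 - 14*r - 4) + 2*r^3 - 2*r^2 - 8*r + 8
(4) = l^2*(12 - 2*s) + l*(13*s^2 - 86*s + 48) - 6*s^3 + 40*s^2 - 24*s
(5) = -10*x^3 + 91*x^2 - 245*x + 200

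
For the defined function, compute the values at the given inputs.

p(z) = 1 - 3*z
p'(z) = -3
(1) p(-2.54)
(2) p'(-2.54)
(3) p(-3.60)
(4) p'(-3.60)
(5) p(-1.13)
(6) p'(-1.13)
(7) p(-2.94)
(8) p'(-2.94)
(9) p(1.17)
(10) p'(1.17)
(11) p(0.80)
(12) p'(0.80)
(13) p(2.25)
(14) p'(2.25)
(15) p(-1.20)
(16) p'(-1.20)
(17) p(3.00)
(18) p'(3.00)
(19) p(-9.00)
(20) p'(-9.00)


(1) = 8.62
(2) = -3.00
(3) = 11.80
(4) = -3.00
(5) = 4.39
(6) = -3.00
(7) = 9.82
(8) = -3.00
(9) = -2.51
(10) = -3.00
(11) = -1.40
(12) = -3.00
(13) = -5.75
(14) = -3.00
(15) = 4.60
(16) = -3.00
(17) = -8.00
(18) = -3.00
(19) = 28.00
(20) = -3.00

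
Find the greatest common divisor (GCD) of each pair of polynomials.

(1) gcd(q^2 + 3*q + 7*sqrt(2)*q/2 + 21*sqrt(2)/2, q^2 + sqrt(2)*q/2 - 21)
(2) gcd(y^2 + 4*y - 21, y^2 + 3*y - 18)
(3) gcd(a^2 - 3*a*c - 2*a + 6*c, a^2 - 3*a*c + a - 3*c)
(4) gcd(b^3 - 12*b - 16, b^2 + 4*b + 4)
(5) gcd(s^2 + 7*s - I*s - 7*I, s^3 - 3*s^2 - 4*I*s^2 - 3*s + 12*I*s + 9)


(1) = gcd((q + 3)*(q + 7*sqrt(2)/2), (q - 3*sqrt(2))*(q + 7*sqrt(2)/2)) = q + 7*sqrt(2)/2
(2) = gcd((y - 3)*(y + 7), (y - 3)*(y + 6)) = y - 3
(3) = a - 3*c
(4) = b^2 + 4*b + 4
(5) = s - I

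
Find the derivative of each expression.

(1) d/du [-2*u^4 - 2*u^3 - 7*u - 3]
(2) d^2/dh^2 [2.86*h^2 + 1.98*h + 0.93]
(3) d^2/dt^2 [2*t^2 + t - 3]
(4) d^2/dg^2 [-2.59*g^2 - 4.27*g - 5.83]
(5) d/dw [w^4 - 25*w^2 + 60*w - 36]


(1) = -8*u^3 - 6*u^2 - 7
(2) = 5.72000000000000
(3) = 4
(4) = -5.18000000000000
(5) = 4*w^3 - 50*w + 60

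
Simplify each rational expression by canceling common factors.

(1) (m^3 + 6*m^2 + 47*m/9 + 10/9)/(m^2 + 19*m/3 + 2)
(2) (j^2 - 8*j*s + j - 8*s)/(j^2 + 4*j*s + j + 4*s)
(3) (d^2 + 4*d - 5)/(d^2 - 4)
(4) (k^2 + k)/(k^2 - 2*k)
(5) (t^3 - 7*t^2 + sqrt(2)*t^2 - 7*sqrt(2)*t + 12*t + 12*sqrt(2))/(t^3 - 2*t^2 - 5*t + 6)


(1) = (3*m^2 + 17*m + 10)/(3*m + 18)
(2) = (j - 8*s)/(j + 4*s)
(3) = (d^2 + 4*d - 5)/(d^2 - 4)
(4) = (k + 1)/(k - 2)
(5) = (t^2 + t*(-4 + sqrt(2)) - 4*sqrt(2))/(t^2 + t - 2)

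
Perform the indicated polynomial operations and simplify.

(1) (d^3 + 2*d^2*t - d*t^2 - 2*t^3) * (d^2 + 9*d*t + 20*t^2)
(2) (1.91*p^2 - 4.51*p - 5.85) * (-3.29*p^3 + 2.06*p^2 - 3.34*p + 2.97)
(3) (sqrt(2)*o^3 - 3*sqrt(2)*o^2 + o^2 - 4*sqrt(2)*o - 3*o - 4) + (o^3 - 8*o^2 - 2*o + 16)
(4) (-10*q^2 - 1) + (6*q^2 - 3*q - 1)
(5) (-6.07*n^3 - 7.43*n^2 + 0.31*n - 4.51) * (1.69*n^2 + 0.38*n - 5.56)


(1) = d^5 + 11*d^4*t + 37*d^3*t^2 + 29*d^2*t^3 - 38*d*t^4 - 40*t^5
(2) = -6.2839*p^5 + 18.7725*p^4 + 3.5765*p^3 + 8.6851*p^2 + 6.1443*p - 17.3745
(3) = o^3 + sqrt(2)*o^3 - 7*o^2 - 3*sqrt(2)*o^2 - 4*sqrt(2)*o - 5*o + 12
(4) = -4*q^2 - 3*q - 2
(5) = -10.2583*n^5 - 14.8633*n^4 + 31.4497*n^3 + 33.8067*n^2 - 3.4374*n + 25.0756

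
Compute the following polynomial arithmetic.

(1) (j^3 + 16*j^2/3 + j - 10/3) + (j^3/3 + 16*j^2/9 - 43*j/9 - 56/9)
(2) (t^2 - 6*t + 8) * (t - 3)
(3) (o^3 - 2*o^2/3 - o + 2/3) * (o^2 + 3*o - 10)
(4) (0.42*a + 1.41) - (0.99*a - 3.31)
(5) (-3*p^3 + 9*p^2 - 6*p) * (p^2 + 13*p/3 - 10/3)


(1) = 4*j^3/3 + 64*j^2/9 - 34*j/9 - 86/9
(2) = t^3 - 9*t^2 + 26*t - 24
(3) = o^5 + 7*o^4/3 - 13*o^3 + 13*o^2/3 + 12*o - 20/3
(4) = 4.72 - 0.57*a
(5) = -3*p^5 - 4*p^4 + 43*p^3 - 56*p^2 + 20*p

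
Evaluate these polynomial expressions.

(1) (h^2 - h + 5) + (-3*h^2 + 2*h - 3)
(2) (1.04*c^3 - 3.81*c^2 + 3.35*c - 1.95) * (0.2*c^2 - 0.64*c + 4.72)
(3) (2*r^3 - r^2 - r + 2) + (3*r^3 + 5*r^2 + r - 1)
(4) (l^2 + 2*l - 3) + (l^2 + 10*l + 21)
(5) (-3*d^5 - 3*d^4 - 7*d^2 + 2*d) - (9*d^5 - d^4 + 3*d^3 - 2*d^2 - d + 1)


(1) = -2*h^2 + h + 2
(2) = 0.208*c^5 - 1.4276*c^4 + 8.0172*c^3 - 20.5172*c^2 + 17.06*c - 9.204
(3) = 5*r^3 + 4*r^2 + 1
(4) = 2*l^2 + 12*l + 18
(5) = -12*d^5 - 2*d^4 - 3*d^3 - 5*d^2 + 3*d - 1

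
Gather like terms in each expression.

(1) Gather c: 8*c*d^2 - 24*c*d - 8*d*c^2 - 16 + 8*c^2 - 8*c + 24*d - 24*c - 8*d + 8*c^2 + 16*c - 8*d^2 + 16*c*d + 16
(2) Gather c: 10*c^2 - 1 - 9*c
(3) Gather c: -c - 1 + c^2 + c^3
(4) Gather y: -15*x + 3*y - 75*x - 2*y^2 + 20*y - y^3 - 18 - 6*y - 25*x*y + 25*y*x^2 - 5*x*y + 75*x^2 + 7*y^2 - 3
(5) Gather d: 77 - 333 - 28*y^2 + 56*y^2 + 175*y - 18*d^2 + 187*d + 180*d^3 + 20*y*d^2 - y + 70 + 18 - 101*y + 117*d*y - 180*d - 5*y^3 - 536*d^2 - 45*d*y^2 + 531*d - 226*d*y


(1) = c^2*(16 - 8*d) + c*(8*d^2 - 8*d - 16) - 8*d^2 + 16*d
(2) = 10*c^2 - 9*c - 1
(3) = c^3 + c^2 - c - 1
(4) = 75*x^2 - 90*x - y^3 + 5*y^2 + y*(25*x^2 - 30*x + 17) - 21
(5) = 180*d^3 + d^2*(20*y - 554) + d*(-45*y^2 - 109*y + 538) - 5*y^3 + 28*y^2 + 73*y - 168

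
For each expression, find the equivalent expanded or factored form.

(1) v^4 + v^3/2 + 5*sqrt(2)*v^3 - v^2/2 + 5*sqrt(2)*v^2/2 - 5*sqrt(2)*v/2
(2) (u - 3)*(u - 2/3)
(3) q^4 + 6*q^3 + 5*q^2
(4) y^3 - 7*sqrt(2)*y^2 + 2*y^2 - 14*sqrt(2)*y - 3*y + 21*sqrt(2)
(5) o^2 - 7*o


(1) = v*(v - 1/2)*(v + 1)*(v + 5*sqrt(2))
(2) = u^2 - 11*u/3 + 2
(3) = q^2*(q + 1)*(q + 5)
(4) = (y - 1)*(y + 3)*(y - 7*sqrt(2))
(5) = o*(o - 7)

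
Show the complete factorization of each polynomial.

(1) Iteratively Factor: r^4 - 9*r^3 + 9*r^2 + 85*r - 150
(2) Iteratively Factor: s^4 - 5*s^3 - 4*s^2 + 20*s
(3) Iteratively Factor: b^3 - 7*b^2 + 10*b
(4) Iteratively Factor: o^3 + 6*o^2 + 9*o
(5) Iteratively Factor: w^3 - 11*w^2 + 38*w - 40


(1) = (r - 5)*(r^3 - 4*r^2 - 11*r + 30) = (r - 5)^2*(r^2 + r - 6) = (r - 5)^2*(r - 2)*(r + 3)
(2) = (s - 5)*(s^3 - 4*s) = s*(s - 5)*(s^2 - 4) = s*(s - 5)*(s + 2)*(s - 2)
(3) = (b)*(b^2 - 7*b + 10) = b*(b - 2)*(b - 5)
(4) = (o + 3)*(o^2 + 3*o) = (o + 3)^2*(o)
(5) = (w - 2)*(w^2 - 9*w + 20) = (w - 4)*(w - 2)*(w - 5)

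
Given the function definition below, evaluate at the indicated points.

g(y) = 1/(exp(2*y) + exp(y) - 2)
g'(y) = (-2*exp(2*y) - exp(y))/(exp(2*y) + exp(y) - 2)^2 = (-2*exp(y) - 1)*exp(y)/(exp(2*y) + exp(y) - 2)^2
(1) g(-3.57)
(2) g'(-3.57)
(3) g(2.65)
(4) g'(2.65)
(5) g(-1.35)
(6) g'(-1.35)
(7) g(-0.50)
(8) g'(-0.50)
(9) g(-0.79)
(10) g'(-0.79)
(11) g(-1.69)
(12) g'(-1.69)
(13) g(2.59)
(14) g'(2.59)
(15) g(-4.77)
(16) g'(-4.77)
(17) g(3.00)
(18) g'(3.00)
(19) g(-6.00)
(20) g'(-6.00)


(1) = -0.51
(2) = -0.01
(3) = 0.00
(4) = -0.01
(5) = -0.60
(6) = -0.14
(7) = -0.98
(8) = -1.28
(9) = -0.75
(10) = -0.48
(11) = -0.56
(12) = -0.08
(13) = 0.01
(14) = -0.01
(15) = -0.50
(16) = -0.00
(17) = 0.00
(18) = -0.00
(19) = -0.50
(20) = -0.00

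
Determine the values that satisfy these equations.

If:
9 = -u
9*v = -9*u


Then:
u = -9
v = 9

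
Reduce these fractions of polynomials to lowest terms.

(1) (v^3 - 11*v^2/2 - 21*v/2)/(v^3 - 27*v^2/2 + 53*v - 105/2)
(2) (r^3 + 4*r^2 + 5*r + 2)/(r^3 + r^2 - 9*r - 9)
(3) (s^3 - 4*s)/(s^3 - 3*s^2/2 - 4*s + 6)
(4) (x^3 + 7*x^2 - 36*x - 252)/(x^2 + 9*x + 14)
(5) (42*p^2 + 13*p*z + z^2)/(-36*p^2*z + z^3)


(1) = (2*v^2 + 3*v)/(2*v^2 - 13*v + 15)
(2) = (r^2 + 3*r + 2)/(r^2 - 9)
(3) = 2*s/(2*s - 3)
(4) = (x^2 - 36)/(x + 2)
(5) = (7*p + z)/(-6*p*z + z^2)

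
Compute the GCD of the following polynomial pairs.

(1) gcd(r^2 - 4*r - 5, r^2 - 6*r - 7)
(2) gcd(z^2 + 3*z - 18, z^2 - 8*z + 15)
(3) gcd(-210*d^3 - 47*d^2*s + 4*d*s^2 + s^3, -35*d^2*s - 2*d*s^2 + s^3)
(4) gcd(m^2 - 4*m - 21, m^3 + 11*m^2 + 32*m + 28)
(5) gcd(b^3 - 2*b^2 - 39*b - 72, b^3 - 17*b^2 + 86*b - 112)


(1) = r + 1
(2) = z - 3
(3) = -35*d^2 - 2*d*s + s^2
(4) = 1
(5) = gcd((b - 8)*(b + 3)^2, (b - 8)*(b - 7)*(b - 2)) = b - 8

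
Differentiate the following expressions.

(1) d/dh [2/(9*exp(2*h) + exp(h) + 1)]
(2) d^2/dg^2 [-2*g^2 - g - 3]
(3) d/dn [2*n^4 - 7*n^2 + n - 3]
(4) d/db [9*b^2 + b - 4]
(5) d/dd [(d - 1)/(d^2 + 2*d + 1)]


(1) = (-36*exp(h) - 2)*exp(h)/(9*exp(2*h) + exp(h) + 1)^2
(2) = -4
(3) = 8*n^3 - 14*n + 1
(4) = 18*b + 1
(5) = (3 - d)/(d^3 + 3*d^2 + 3*d + 1)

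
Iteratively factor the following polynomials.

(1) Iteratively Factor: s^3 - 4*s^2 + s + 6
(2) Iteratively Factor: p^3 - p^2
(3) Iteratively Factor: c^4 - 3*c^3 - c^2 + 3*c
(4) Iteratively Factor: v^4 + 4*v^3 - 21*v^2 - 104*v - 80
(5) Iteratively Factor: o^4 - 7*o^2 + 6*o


(1) = (s - 2)*(s^2 - 2*s - 3) = (s - 3)*(s - 2)*(s + 1)
(2) = (p)*(p^2 - p) = p*(p - 1)*(p)
(3) = (c)*(c^3 - 3*c^2 - c + 3) = c*(c - 3)*(c^2 - 1) = c*(c - 3)*(c - 1)*(c + 1)
(4) = (v - 5)*(v^3 + 9*v^2 + 24*v + 16) = (v - 5)*(v + 4)*(v^2 + 5*v + 4) = (v - 5)*(v + 1)*(v + 4)*(v + 4)
(5) = (o)*(o^3 - 7*o + 6) = o*(o + 3)*(o^2 - 3*o + 2) = o*(o - 1)*(o + 3)*(o - 2)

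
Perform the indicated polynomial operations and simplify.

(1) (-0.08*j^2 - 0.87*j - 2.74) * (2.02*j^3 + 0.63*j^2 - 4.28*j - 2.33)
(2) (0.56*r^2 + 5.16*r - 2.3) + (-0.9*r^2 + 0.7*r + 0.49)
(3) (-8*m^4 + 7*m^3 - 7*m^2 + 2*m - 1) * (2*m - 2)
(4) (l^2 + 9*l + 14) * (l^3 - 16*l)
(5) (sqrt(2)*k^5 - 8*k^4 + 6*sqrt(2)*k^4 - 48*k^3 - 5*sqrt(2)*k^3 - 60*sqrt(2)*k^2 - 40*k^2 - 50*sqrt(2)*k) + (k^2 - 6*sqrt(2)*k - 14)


(1) = -0.1616*j^5 - 1.8078*j^4 - 5.7405*j^3 + 2.1838*j^2 + 13.7543*j + 6.3842
(2) = -0.34*r^2 + 5.86*r - 1.81
(3) = -16*m^5 + 30*m^4 - 28*m^3 + 18*m^2 - 6*m + 2
(4) = l^5 + 9*l^4 - 2*l^3 - 144*l^2 - 224*l
(5) = sqrt(2)*k^5 - 8*k^4 + 6*sqrt(2)*k^4 - 48*k^3 - 5*sqrt(2)*k^3 - 60*sqrt(2)*k^2 - 39*k^2 - 56*sqrt(2)*k - 14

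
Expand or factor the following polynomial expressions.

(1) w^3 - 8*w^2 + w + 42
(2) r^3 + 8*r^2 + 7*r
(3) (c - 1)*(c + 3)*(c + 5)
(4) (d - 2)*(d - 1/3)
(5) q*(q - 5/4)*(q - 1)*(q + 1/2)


(1) = (w - 7)*(w - 3)*(w + 2)
(2) = r*(r + 1)*(r + 7)
(3) = c^3 + 7*c^2 + 7*c - 15
(4) = d^2 - 7*d/3 + 2/3
(5) = q^4 - 7*q^3/4 + q^2/8 + 5*q/8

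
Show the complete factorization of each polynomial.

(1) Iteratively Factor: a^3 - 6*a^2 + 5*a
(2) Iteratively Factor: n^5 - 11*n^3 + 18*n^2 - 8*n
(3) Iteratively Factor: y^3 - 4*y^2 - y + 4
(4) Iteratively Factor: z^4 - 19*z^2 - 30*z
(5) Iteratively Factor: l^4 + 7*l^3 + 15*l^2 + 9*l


(1) = (a)*(a^2 - 6*a + 5) = a*(a - 5)*(a - 1)
(2) = (n)*(n^4 - 11*n^2 + 18*n - 8) = n*(n - 1)*(n^3 + n^2 - 10*n + 8) = n*(n - 2)*(n - 1)*(n^2 + 3*n - 4) = n*(n - 2)*(n - 1)^2*(n + 4)
(3) = (y + 1)*(y^2 - 5*y + 4) = (y - 1)*(y + 1)*(y - 4)
(4) = (z + 2)*(z^3 - 2*z^2 - 15*z) = z*(z + 2)*(z^2 - 2*z - 15) = z*(z - 5)*(z + 2)*(z + 3)
(5) = (l)*(l^3 + 7*l^2 + 15*l + 9) = l*(l + 3)*(l^2 + 4*l + 3) = l*(l + 3)^2*(l + 1)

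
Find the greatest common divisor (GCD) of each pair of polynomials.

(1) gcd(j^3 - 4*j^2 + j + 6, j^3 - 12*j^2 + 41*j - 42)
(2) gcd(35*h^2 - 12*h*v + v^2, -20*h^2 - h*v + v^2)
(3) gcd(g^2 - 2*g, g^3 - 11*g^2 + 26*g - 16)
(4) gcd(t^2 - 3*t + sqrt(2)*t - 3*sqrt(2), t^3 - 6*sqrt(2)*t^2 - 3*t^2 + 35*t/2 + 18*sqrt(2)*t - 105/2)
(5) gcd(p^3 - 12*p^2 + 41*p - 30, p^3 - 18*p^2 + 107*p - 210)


(1) = j^2 - 5*j + 6
(2) = gcd((-7*h + v)*(-5*h + v), (-5*h + v)*(4*h + v)) = -5*h + v
(3) = gcd(g*(g - 2), (g - 8)*(g - 2)*(g - 1)) = g - 2
(4) = gcd((t - 3)*(t + sqrt(2)), (t - 3)*(t - 7*sqrt(2)/2)*(t - 5*sqrt(2)/2)) = t - 3
(5) = p^2 - 11*p + 30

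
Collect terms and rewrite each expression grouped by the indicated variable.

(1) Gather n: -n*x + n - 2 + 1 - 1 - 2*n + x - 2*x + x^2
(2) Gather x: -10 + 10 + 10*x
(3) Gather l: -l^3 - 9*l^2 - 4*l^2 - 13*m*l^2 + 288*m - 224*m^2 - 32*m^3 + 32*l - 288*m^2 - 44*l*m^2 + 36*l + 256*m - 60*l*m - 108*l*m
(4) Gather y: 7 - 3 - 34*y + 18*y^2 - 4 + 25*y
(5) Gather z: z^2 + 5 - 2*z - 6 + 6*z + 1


(1) = n*(-x - 1) + x^2 - x - 2
(2) = 10*x
(3) = -l^3 + l^2*(-13*m - 13) + l*(-44*m^2 - 168*m + 68) - 32*m^3 - 512*m^2 + 544*m
(4) = 18*y^2 - 9*y
(5) = z^2 + 4*z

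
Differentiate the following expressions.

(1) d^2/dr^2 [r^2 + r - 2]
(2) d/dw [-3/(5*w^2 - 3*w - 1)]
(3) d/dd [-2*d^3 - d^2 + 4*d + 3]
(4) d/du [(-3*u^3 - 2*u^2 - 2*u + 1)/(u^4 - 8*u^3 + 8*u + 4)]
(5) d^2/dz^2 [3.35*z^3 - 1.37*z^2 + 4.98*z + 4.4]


(1) = 2
(2) = 3*(10*w - 3)/(-5*w^2 + 3*w + 1)^2
(3) = -6*d^2 - 2*d + 4
(4) = (-(9*u^2 + 4*u + 2)*(u^4 - 8*u^3 + 8*u + 4) + 4*(u^3 - 6*u^2 + 2)*(3*u^3 + 2*u^2 + 2*u - 1))/(u^4 - 8*u^3 + 8*u + 4)^2
(5) = 20.1*z - 2.74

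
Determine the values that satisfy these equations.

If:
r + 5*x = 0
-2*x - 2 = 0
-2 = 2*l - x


Then:
l = -3/2
r = 5
x = -1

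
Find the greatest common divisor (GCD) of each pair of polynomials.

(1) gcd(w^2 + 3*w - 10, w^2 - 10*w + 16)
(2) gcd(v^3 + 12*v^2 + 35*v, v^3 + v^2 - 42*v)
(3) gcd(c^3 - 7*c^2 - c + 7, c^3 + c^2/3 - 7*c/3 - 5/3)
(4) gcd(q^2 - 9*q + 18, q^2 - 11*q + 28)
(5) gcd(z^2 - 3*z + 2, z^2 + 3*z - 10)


(1) = gcd((w - 2)*(w + 5), (w - 8)*(w - 2)) = w - 2
(2) = v^2 + 7*v
(3) = gcd((c - 7)*(c - 1)*(c + 1), (c - 5/3)*(c + 1)^2) = c + 1
(4) = gcd((q - 6)*(q - 3), (q - 7)*(q - 4)) = 1
(5) = gcd((z - 2)*(z - 1), (z - 2)*(z + 5)) = z - 2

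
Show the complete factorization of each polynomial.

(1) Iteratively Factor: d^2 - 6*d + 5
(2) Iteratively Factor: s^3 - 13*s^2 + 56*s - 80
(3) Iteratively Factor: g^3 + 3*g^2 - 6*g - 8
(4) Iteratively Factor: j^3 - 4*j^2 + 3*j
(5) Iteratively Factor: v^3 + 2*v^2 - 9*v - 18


(1) = (d - 5)*(d - 1)
(2) = (s - 4)*(s^2 - 9*s + 20) = (s - 4)^2*(s - 5)
(3) = (g + 4)*(g^2 - g - 2) = (g + 1)*(g + 4)*(g - 2)
(4) = (j - 1)*(j^2 - 3*j) = j*(j - 1)*(j - 3)
(5) = (v + 3)*(v^2 - v - 6) = (v - 3)*(v + 3)*(v + 2)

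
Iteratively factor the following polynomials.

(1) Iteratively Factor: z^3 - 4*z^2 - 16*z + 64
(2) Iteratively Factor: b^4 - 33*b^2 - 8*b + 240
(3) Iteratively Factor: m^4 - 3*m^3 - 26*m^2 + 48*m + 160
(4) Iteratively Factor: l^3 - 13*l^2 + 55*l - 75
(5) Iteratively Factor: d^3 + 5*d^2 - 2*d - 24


(1) = (z - 4)*(z^2 - 16) = (z - 4)^2*(z + 4)
(2) = (b + 4)*(b^3 - 4*b^2 - 17*b + 60) = (b - 5)*(b + 4)*(b^2 + b - 12) = (b - 5)*(b - 3)*(b + 4)*(b + 4)
(3) = (m + 4)*(m^3 - 7*m^2 + 2*m + 40) = (m - 4)*(m + 4)*(m^2 - 3*m - 10) = (m - 5)*(m - 4)*(m + 4)*(m + 2)
(4) = (l - 5)*(l^2 - 8*l + 15) = (l - 5)*(l - 3)*(l - 5)
(5) = (d + 3)*(d^2 + 2*d - 8) = (d - 2)*(d + 3)*(d + 4)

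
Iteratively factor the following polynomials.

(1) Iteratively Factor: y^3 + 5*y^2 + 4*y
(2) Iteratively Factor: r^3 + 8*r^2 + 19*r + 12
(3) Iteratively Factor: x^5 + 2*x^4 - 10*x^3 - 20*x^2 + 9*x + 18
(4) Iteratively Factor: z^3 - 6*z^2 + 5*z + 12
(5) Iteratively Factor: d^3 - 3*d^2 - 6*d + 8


(1) = (y)*(y^2 + 5*y + 4) = y*(y + 4)*(y + 1)
(2) = (r + 3)*(r^2 + 5*r + 4) = (r + 1)*(r + 3)*(r + 4)
(3) = (x + 1)*(x^4 + x^3 - 11*x^2 - 9*x + 18) = (x - 1)*(x + 1)*(x^3 + 2*x^2 - 9*x - 18) = (x - 1)*(x + 1)*(x + 3)*(x^2 - x - 6) = (x - 1)*(x + 1)*(x + 2)*(x + 3)*(x - 3)
(4) = (z - 3)*(z^2 - 3*z - 4) = (z - 3)*(z + 1)*(z - 4)
(5) = (d - 1)*(d^2 - 2*d - 8) = (d - 1)*(d + 2)*(d - 4)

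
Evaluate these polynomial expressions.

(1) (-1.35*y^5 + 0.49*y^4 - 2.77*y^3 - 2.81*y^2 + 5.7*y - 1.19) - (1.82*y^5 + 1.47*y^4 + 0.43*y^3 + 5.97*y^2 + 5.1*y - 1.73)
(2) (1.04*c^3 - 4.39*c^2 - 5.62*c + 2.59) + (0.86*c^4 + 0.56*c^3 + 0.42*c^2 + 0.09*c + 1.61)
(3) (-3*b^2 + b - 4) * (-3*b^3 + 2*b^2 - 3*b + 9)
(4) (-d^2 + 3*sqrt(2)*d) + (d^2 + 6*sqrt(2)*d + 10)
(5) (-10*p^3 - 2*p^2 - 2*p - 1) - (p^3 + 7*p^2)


(1) = -3.17*y^5 - 0.98*y^4 - 3.2*y^3 - 8.78*y^2 + 0.6*y + 0.54
(2) = 0.86*c^4 + 1.6*c^3 - 3.97*c^2 - 5.53*c + 4.2
(3) = 9*b^5 - 9*b^4 + 23*b^3 - 38*b^2 + 21*b - 36
(4) = 9*sqrt(2)*d + 10
(5) = -11*p^3 - 9*p^2 - 2*p - 1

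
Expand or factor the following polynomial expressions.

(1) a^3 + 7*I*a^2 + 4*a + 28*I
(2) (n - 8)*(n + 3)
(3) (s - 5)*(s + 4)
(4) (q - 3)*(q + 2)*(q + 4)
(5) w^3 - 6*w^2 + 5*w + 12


(1) = (a - 2*I)*(a + 2*I)*(a + 7*I)
(2) = n^2 - 5*n - 24
(3) = s^2 - s - 20
(4) = q^3 + 3*q^2 - 10*q - 24
(5) = (w - 4)*(w - 3)*(w + 1)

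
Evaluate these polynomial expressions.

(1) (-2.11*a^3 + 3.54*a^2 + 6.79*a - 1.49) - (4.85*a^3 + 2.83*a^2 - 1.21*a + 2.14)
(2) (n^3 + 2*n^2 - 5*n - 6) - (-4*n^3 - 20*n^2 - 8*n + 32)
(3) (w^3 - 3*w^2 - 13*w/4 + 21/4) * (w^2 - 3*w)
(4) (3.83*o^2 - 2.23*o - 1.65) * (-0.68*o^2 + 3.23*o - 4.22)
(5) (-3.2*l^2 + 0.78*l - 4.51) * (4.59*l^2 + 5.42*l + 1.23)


(1) = -6.96*a^3 + 0.71*a^2 + 8.0*a - 3.63
(2) = 5*n^3 + 22*n^2 + 3*n - 38
(3) = w^5 - 6*w^4 + 23*w^3/4 + 15*w^2 - 63*w/4
(4) = -2.6044*o^4 + 13.8873*o^3 - 22.2435*o^2 + 4.0811*o + 6.963
(5) = -14.688*l^4 - 13.7638*l^3 - 20.4093*l^2 - 23.4848*l - 5.5473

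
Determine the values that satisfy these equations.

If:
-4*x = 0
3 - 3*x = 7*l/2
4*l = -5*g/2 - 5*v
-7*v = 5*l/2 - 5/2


Then:
g = -361/245
l = 6/7
v = 5/98
x = 0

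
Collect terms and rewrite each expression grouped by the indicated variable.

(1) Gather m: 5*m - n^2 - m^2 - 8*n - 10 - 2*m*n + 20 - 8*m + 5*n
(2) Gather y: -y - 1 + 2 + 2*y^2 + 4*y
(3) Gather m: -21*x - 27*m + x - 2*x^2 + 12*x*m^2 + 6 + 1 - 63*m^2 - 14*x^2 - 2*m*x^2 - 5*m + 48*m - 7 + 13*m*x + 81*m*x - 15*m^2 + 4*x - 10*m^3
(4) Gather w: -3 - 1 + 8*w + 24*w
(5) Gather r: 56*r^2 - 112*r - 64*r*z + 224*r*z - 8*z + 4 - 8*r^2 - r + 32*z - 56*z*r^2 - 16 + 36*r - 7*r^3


(1) = -m^2 + m*(-2*n - 3) - n^2 - 3*n + 10
(2) = 2*y^2 + 3*y + 1
(3) = -10*m^3 + m^2*(12*x - 78) + m*(-2*x^2 + 94*x + 16) - 16*x^2 - 16*x
(4) = 32*w - 4
(5) = -7*r^3 + r^2*(48 - 56*z) + r*(160*z - 77) + 24*z - 12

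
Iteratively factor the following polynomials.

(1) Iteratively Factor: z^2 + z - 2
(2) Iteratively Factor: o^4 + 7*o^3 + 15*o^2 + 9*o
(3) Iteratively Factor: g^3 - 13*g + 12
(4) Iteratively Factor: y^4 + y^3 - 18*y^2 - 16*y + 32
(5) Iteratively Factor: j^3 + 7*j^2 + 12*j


(1) = (z - 1)*(z + 2)
(2) = (o + 3)*(o^3 + 4*o^2 + 3*o) = o*(o + 3)*(o^2 + 4*o + 3) = o*(o + 3)^2*(o + 1)
(3) = (g - 1)*(g^2 + g - 12) = (g - 3)*(g - 1)*(g + 4)
(4) = (y - 4)*(y^3 + 5*y^2 + 2*y - 8) = (y - 4)*(y + 2)*(y^2 + 3*y - 4) = (y - 4)*(y + 2)*(y + 4)*(y - 1)
(5) = (j + 4)*(j^2 + 3*j) = (j + 3)*(j + 4)*(j)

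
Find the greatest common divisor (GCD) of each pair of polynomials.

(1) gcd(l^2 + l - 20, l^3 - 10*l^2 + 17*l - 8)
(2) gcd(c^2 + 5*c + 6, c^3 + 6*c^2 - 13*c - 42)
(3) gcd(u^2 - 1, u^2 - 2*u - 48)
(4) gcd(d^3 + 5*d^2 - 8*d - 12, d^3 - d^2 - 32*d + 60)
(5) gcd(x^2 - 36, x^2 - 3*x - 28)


(1) = gcd((l - 4)*(l + 5), (l - 8)*(l - 1)^2) = 1
(2) = c + 2
(3) = gcd((u - 1)*(u + 1), (u - 8)*(u + 6)) = 1
(4) = d^2 + 4*d - 12
(5) = 1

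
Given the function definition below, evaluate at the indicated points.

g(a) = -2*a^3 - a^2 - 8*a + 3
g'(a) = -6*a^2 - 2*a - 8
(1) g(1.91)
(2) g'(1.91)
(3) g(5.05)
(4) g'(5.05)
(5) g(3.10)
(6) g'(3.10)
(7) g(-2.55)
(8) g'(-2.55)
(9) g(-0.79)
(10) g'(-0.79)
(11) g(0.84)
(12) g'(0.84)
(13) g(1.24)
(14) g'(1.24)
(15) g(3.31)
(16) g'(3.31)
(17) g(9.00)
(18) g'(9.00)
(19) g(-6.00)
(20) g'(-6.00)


(1) = -29.86
(2) = -33.71
(3) = -320.48
(4) = -171.11
(5) = -90.99
(6) = -71.86
(7) = 50.06
(8) = -41.91
(9) = 9.68
(10) = -10.16
(11) = -5.61
(12) = -13.91
(13) = -12.27
(14) = -19.71
(15) = -106.97
(16) = -80.36
(17) = -1608.00
(18) = -512.00
(19) = 447.00
(20) = -212.00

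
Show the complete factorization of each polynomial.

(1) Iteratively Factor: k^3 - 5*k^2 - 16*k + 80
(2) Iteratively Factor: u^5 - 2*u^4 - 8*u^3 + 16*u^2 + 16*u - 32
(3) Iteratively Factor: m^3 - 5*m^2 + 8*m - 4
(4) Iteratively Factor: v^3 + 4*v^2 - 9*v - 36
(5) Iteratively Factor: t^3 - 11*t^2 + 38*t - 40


(1) = (k + 4)*(k^2 - 9*k + 20) = (k - 4)*(k + 4)*(k - 5)
(2) = (u + 2)*(u^4 - 4*u^3 + 16*u - 16) = (u - 2)*(u + 2)*(u^3 - 2*u^2 - 4*u + 8) = (u - 2)^2*(u + 2)*(u^2 - 4) = (u - 2)^2*(u + 2)^2*(u - 2)
(3) = (m - 2)*(m^2 - 3*m + 2) = (m - 2)*(m - 1)*(m - 2)
(4) = (v + 3)*(v^2 + v - 12) = (v - 3)*(v + 3)*(v + 4)
(5) = (t - 4)*(t^2 - 7*t + 10) = (t - 5)*(t - 4)*(t - 2)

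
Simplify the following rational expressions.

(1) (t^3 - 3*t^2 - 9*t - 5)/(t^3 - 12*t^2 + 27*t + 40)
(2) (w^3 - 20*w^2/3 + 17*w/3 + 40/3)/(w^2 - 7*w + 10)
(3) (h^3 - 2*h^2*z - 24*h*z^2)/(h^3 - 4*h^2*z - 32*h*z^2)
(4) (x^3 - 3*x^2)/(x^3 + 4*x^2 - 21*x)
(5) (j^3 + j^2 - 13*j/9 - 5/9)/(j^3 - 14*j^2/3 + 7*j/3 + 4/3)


(1) = (t + 1)/(t - 8)
(2) = (3*w^2 - 5*w - 8)/(3*w - 6)
(3) = (-h + 6*z)/(-h + 8*z)
(4) = x/(x + 7)
(5) = (3*j + 5)/(3*j - 12)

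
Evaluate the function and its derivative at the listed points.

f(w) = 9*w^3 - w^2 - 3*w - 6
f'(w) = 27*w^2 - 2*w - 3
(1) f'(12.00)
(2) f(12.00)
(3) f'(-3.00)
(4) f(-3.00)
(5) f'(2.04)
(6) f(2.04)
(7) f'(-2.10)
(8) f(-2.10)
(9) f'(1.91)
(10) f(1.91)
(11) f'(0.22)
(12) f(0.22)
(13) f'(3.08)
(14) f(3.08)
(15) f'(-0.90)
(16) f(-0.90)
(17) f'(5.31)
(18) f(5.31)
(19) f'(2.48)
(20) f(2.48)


(1) = 3861.00
(2) = 15366.00
(3) = 246.00
(4) = -249.00
(5) = 105.28
(6) = 60.13
(7) = 120.27
(8) = -87.46
(9) = 91.68
(10) = 47.33
(11) = -2.13
(12) = -6.61
(13) = 246.97
(14) = 238.24
(15) = 20.67
(16) = -10.67
(17) = 747.67
(18) = 1297.37
(19) = 158.10
(20) = 117.69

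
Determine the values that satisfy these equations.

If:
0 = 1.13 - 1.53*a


Then:
a = 0.74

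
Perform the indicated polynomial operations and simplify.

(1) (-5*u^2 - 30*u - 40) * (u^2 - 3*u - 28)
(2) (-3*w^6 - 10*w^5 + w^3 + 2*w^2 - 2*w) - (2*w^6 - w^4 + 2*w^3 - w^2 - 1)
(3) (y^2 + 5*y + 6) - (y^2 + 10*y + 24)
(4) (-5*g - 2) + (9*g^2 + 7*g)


(1) = -5*u^4 - 15*u^3 + 190*u^2 + 960*u + 1120
(2) = -5*w^6 - 10*w^5 + w^4 - w^3 + 3*w^2 - 2*w + 1
(3) = -5*y - 18
(4) = 9*g^2 + 2*g - 2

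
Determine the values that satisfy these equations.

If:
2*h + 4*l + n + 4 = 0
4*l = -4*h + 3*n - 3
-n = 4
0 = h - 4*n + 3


Then:
No Solution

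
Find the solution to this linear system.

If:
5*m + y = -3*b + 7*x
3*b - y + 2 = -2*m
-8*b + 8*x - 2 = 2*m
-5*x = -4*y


Then:
b = -45/58
m = -17/87
x = -50/87
y = -125/174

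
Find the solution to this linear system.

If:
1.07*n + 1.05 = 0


Then:
n = -0.98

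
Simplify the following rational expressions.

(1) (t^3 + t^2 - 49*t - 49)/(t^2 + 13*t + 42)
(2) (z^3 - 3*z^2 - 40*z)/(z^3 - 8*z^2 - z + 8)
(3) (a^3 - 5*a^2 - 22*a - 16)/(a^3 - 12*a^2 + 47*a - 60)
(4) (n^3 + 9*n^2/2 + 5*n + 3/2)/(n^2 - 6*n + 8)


(1) = (t^2 - 6*t - 7)/(t + 6)
(2) = (z^2 + 5*z)/(z^2 - 1)
(3) = (a^3 - 5*a^2 - 22*a - 16)/(a^3 - 12*a^2 + 47*a - 60)
(4) = (2*n^3 + 9*n^2 + 10*n + 3)/(2*n^2 - 12*n + 16)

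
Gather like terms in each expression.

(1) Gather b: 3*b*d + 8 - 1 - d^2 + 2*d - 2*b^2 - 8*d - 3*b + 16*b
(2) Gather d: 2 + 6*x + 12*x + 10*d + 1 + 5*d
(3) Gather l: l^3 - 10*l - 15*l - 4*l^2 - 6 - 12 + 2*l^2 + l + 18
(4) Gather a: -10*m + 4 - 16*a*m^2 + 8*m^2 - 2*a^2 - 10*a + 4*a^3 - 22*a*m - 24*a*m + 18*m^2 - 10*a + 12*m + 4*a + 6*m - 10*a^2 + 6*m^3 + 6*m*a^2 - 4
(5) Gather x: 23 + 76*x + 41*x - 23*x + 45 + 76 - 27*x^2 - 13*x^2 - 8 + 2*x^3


(1) = -2*b^2 + b*(3*d + 13) - d^2 - 6*d + 7
(2) = 15*d + 18*x + 3
(3) = l^3 - 2*l^2 - 24*l
(4) = 4*a^3 + a^2*(6*m - 12) + a*(-16*m^2 - 46*m - 16) + 6*m^3 + 26*m^2 + 8*m
(5) = 2*x^3 - 40*x^2 + 94*x + 136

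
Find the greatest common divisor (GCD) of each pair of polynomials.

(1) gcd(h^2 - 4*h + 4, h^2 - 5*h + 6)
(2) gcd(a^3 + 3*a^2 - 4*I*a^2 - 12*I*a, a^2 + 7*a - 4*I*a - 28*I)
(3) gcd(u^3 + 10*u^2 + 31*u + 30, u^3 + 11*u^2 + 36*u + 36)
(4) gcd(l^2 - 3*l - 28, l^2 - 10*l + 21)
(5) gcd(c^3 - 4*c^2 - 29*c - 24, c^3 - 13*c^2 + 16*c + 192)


(1) = h - 2
(2) = gcd(a*(a + 3)*(a - 4*I), (a + 7)*(a - 4*I)) = a - 4*I
(3) = u^2 + 5*u + 6
(4) = l - 7
(5) = c^2 - 5*c - 24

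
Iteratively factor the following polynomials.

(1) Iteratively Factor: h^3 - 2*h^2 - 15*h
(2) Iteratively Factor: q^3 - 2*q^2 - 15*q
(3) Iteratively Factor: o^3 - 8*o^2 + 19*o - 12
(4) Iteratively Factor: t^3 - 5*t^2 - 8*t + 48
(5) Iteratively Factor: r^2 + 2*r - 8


(1) = (h - 5)*(h^2 + 3*h) = (h - 5)*(h + 3)*(h)
(2) = (q + 3)*(q^2 - 5*q) = (q - 5)*(q + 3)*(q)
(3) = (o - 3)*(o^2 - 5*o + 4) = (o - 3)*(o - 1)*(o - 4)
(4) = (t - 4)*(t^2 - t - 12) = (t - 4)*(t + 3)*(t - 4)
(5) = (r - 2)*(r + 4)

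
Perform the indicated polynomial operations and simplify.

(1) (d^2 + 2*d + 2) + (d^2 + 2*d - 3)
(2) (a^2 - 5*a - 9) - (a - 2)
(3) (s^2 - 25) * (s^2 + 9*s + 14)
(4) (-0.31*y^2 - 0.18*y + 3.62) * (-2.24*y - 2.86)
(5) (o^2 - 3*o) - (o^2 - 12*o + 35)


(1) = 2*d^2 + 4*d - 1
(2) = a^2 - 6*a - 7
(3) = s^4 + 9*s^3 - 11*s^2 - 225*s - 350
(4) = 0.6944*y^3 + 1.2898*y^2 - 7.594*y - 10.3532
(5) = 9*o - 35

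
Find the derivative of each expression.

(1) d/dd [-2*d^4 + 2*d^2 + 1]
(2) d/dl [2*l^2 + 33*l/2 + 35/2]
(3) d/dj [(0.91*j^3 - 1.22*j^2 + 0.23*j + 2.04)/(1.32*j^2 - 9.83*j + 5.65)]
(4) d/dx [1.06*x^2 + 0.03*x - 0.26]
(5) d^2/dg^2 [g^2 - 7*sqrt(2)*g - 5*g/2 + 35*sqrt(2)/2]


(1) = -8*d^3 + 4*d
(2) = 4*l + 33/2
(3) = (1.2012*j^4 - 17.8906*j^3 + 27.1135*j^2 - 19.1716*j + 21.3527)/(1.7424*j^4 - 25.9512*j^3 + 111.5449*j^2 - 111.079*j + 31.9225)
(4) = 2.12*x + 0.03
(5) = 2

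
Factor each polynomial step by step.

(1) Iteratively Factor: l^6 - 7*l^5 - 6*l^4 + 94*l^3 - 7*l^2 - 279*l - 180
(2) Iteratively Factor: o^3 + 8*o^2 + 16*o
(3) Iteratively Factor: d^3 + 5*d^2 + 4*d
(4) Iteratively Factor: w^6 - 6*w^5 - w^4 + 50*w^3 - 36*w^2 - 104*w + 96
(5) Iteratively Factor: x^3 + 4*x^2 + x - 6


(1) = (l - 4)*(l^5 - 3*l^4 - 18*l^3 + 22*l^2 + 81*l + 45) = (l - 4)*(l + 1)*(l^4 - 4*l^3 - 14*l^2 + 36*l + 45) = (l - 4)*(l + 1)^2*(l^3 - 5*l^2 - 9*l + 45) = (l - 4)*(l + 1)^2*(l + 3)*(l^2 - 8*l + 15) = (l - 5)*(l - 4)*(l + 1)^2*(l + 3)*(l - 3)
(2) = (o)*(o^2 + 8*o + 16) = o*(o + 4)*(o + 4)
(3) = (d + 4)*(d^2 + d) = (d + 1)*(d + 4)*(d)
(4) = (w - 4)*(w^5 - 2*w^4 - 9*w^3 + 14*w^2 + 20*w - 24) = (w - 4)*(w + 2)*(w^4 - 4*w^3 - w^2 + 16*w - 12) = (w - 4)*(w - 3)*(w + 2)*(w^3 - w^2 - 4*w + 4) = (w - 4)*(w - 3)*(w + 2)^2*(w^2 - 3*w + 2) = (w - 4)*(w - 3)*(w - 2)*(w + 2)^2*(w - 1)
(5) = (x + 2)*(x^2 + 2*x - 3) = (x + 2)*(x + 3)*(x - 1)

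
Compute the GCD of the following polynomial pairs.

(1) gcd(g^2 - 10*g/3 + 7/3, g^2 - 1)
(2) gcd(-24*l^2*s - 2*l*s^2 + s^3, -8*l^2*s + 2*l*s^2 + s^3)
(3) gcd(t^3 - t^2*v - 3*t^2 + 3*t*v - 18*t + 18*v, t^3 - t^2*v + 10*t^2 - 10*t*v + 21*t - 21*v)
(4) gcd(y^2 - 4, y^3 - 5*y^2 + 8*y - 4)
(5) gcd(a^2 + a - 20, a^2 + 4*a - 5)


(1) = g - 1
(2) = 4*l*s + s^2
(3) = t^2 - t*v + 3*t - 3*v
(4) = gcd((y - 2)*(y + 2), (y - 2)^2*(y - 1)) = y - 2
(5) = gcd((a - 4)*(a + 5), (a - 1)*(a + 5)) = a + 5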